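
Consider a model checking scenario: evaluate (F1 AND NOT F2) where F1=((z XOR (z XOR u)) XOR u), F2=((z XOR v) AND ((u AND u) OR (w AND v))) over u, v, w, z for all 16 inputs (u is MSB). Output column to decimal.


F1 = ((z XOR (z XOR u)) XOR u)
F2 = ((z XOR v) AND ((u AND u) OR (w AND v)))
Counterexample to F1=>F2 is where F1=1 and F2=0.
Evaluate each row (bits = u,v,w,z, MSB first):
  row 0 [0000]: F1=0 F2=0 -> F1&~F2 -> 0
  row 1 [0001]: F1=0 F2=0 -> F1&~F2 -> 0
  row 2 [0010]: F1=0 F2=0 -> F1&~F2 -> 0
  row 3 [0011]: F1=0 F2=0 -> F1&~F2 -> 0
  row 4 [0100]: F1=0 F2=0 -> F1&~F2 -> 0
  row 5 [0101]: F1=0 F2=0 -> F1&~F2 -> 0
  row 6 [0110]: F1=0 F2=1 -> F1&~F2 -> 0
  row 7 [0111]: F1=0 F2=0 -> F1&~F2 -> 0
  row 8 [1000]: F1=0 F2=0 -> F1&~F2 -> 0
  row 9 [1001]: F1=0 F2=1 -> F1&~F2 -> 0
  row 10 [1010]: F1=0 F2=0 -> F1&~F2 -> 0
  row 11 [1011]: F1=0 F2=1 -> F1&~F2 -> 0
  row 12 [1100]: F1=0 F2=1 -> F1&~F2 -> 0
  row 13 [1101]: F1=0 F2=0 -> F1&~F2 -> 0
  row 14 [1110]: F1=0 F2=1 -> F1&~F2 -> 0
  row 15 [1111]: F1=0 F2=0 -> F1&~F2 -> 0
Full result column, 4 rows per line (u,v fixed per line; w,z runs 00..11 left to right):
  rows 0-3 [u,v=00]: 0000  = hex 0
  rows 4-7 [u,v=01]: 0000  = hex 0
  rows 8-11 [u,v=10]: 0000  = hex 0
  rows 12-15 [u,v=11]: 0000  = hex 0
Counterexample vector (row 0 .. row 15) = 0000000000000000
Output column grouped in 4s = 0000 0000 0000 0000 = 0x0000
Convert to decimal digit by digit (value = value*16 + digit):
  0 -> 0
  0*16 + 0 = 0
  0*16 + 0 = 0
  0*16 + 0 = 0
Decimal = 0

0


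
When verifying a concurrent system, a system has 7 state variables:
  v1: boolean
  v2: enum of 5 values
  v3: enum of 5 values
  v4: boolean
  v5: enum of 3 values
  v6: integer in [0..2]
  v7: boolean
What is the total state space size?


State space = product of domain sizes of all variables.
Domain sizes:
  v1 (boolean): 2
  v2 (enum of 5 values): 5
  v3 (enum of 5 values): 5
  v4 (boolean): 2
  v5 (enum of 3 values): 3
  v6 (integer in [0..2]): 3
  v7 (boolean): 2
Product = 2 * 5 * 5 * 2 * 3 * 3 * 2 = 1800

1800


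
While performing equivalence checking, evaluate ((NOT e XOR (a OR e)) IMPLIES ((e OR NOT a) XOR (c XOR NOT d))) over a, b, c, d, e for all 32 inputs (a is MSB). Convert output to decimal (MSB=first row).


Formula: ((NOT e XOR (a OR e)) IMPLIES ((e OR NOT a) XOR (c XOR NOT d))) over a, b, c, d, e (32 rows)
Evaluate each row (bits = a,b,c,d,e, MSB first):
  row 0 [00000]: ((NOT 0 XOR (0 OR 0)) IMPLIES ((0 OR NOT 0) XOR (0 XOR NOT 0))) -> 0
  row 1 [00001]: ((NOT 1 XOR (0 OR 1)) IMPLIES ((1 OR NOT 0) XOR (0 XOR NOT 0))) -> 0
  row 2 [00010]: ((NOT 0 XOR (0 OR 0)) IMPLIES ((0 OR NOT 0) XOR (0 XOR NOT 1))) -> 1
  row 3 [00011]: ((NOT 1 XOR (0 OR 1)) IMPLIES ((1 OR NOT 0) XOR (0 XOR NOT 1))) -> 1
  row 4 [00100]: ((NOT 0 XOR (0 OR 0)) IMPLIES ((0 OR NOT 0) XOR (1 XOR NOT 0))) -> 1
  row 5 [00101]: ((NOT 1 XOR (0 OR 1)) IMPLIES ((1 OR NOT 0) XOR (1 XOR NOT 0))) -> 1
  row 6 [00110]: ((NOT 0 XOR (0 OR 0)) IMPLIES ((0 OR NOT 0) XOR (1 XOR NOT 1))) -> 0
  row 7 [00111]: ((NOT 1 XOR (0 OR 1)) IMPLIES ((1 OR NOT 0) XOR (1 XOR NOT 1))) -> 0
  row 8 [01000]: ((NOT 0 XOR (0 OR 0)) IMPLIES ((0 OR NOT 0) XOR (0 XOR NOT 0))) -> 0
  row 9 [01001]: ((NOT 1 XOR (0 OR 1)) IMPLIES ((1 OR NOT 0) XOR (0 XOR NOT 0))) -> 0
  row 10 [01010]: ((NOT 0 XOR (0 OR 0)) IMPLIES ((0 OR NOT 0) XOR (0 XOR NOT 1))) -> 1
  row 11 [01011]: ((NOT 1 XOR (0 OR 1)) IMPLIES ((1 OR NOT 0) XOR (0 XOR NOT 1))) -> 1
  row 12 [01100]: ((NOT 0 XOR (0 OR 0)) IMPLIES ((0 OR NOT 0) XOR (1 XOR NOT 0))) -> 1
  row 13 [01101]: ((NOT 1 XOR (0 OR 1)) IMPLIES ((1 OR NOT 0) XOR (1 XOR NOT 0))) -> 1
  row 14 [01110]: ((NOT 0 XOR (0 OR 0)) IMPLIES ((0 OR NOT 0) XOR (1 XOR NOT 1))) -> 0
  row 15 [01111]: ((NOT 1 XOR (0 OR 1)) IMPLIES ((1 OR NOT 0) XOR (1 XOR NOT 1))) -> 0
  row 16 [10000]: ((NOT 0 XOR (1 OR 0)) IMPLIES ((0 OR NOT 1) XOR (0 XOR NOT 0))) -> 1
  row 17 [10001]: ((NOT 1 XOR (1 OR 1)) IMPLIES ((1 OR NOT 1) XOR (0 XOR NOT 0))) -> 0
  row 18 [10010]: ((NOT 0 XOR (1 OR 0)) IMPLIES ((0 OR NOT 1) XOR (0 XOR NOT 1))) -> 1
  row 19 [10011]: ((NOT 1 XOR (1 OR 1)) IMPLIES ((1 OR NOT 1) XOR (0 XOR NOT 1))) -> 1
  row 20 [10100]: ((NOT 0 XOR (1 OR 0)) IMPLIES ((0 OR NOT 1) XOR (1 XOR NOT 0))) -> 1
  row 21 [10101]: ((NOT 1 XOR (1 OR 1)) IMPLIES ((1 OR NOT 1) XOR (1 XOR NOT 0))) -> 1
  row 22 [10110]: ((NOT 0 XOR (1 OR 0)) IMPLIES ((0 OR NOT 1) XOR (1 XOR NOT 1))) -> 1
  row 23 [10111]: ((NOT 1 XOR (1 OR 1)) IMPLIES ((1 OR NOT 1) XOR (1 XOR NOT 1))) -> 0
  row 24 [11000]: ((NOT 0 XOR (1 OR 0)) IMPLIES ((0 OR NOT 1) XOR (0 XOR NOT 0))) -> 1
  row 25 [11001]: ((NOT 1 XOR (1 OR 1)) IMPLIES ((1 OR NOT 1) XOR (0 XOR NOT 0))) -> 0
  row 26 [11010]: ((NOT 0 XOR (1 OR 0)) IMPLIES ((0 OR NOT 1) XOR (0 XOR NOT 1))) -> 1
  row 27 [11011]: ((NOT 1 XOR (1 OR 1)) IMPLIES ((1 OR NOT 1) XOR (0 XOR NOT 1))) -> 1
  row 28 [11100]: ((NOT 0 XOR (1 OR 0)) IMPLIES ((0 OR NOT 1) XOR (1 XOR NOT 0))) -> 1
  row 29 [11101]: ((NOT 1 XOR (1 OR 1)) IMPLIES ((1 OR NOT 1) XOR (1 XOR NOT 0))) -> 1
  row 30 [11110]: ((NOT 0 XOR (1 OR 0)) IMPLIES ((0 OR NOT 1) XOR (1 XOR NOT 1))) -> 1
  row 31 [11111]: ((NOT 1 XOR (1 OR 1)) IMPLIES ((1 OR NOT 1) XOR (1 XOR NOT 1))) -> 0
Full result column, 4 rows per line (a,b,c fixed per line; d,e runs 00..11 left to right):
  rows 0-3 [a,b,c=000]: 0011  = hex 3
  rows 4-7 [a,b,c=001]: 1100  = hex C
  rows 8-11 [a,b,c=010]: 0011  = hex 3
  rows 12-15 [a,b,c=011]: 1100  = hex C
  rows 16-19 [a,b,c=100]: 1011  = hex B
  rows 20-23 [a,b,c=101]: 1110  = hex E
  rows 24-27 [a,b,c=110]: 1011  = hex B
  rows 28-31 [a,b,c=111]: 1110  = hex E
Output column (row 0 .. row 31) = 00111100001111001011111010111110
Output column grouped in 4s = 0011 1100 0011 1100 1011 1110 1011 1110 = 0x3C3CBEBE
Convert to decimal digit by digit (value = value*16 + digit):
  3 -> 3
  3*16 + 12 (C) = 60
  60*16 + 3 = 963
  963*16 + 12 (C) = 15420
  15420*16 + 11 (B) = 246731
  246731*16 + 14 (E) = 3947710
  3947710*16 + 11 (B) = 63163371
  63163371*16 + 14 (E) = 1010613950
Decimal = 1010613950

1010613950


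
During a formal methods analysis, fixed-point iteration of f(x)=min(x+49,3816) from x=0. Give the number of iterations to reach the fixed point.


Step 1: x=0, cap=3816, increment=49
Step 2: x grows by 49 each step until capped at 3816; fixed point is x=3816
Step 3: iterations = ceil(3816/49) = 78

78


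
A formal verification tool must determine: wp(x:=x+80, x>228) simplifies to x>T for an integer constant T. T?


Formula: wp(x:=E, P) = P[E/x] (substitute E for x in postcondition)
Step 1: Postcondition: x>228
Step 2: Substitute x+80 for x: x+80>228
Step 3: Solve for x: x > 228-80 = 148

148


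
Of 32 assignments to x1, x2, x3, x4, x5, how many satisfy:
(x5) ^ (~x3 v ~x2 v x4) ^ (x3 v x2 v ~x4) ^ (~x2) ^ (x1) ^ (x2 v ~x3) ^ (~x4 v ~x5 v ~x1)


CNF with 7 clauses over 5 vars (32 assignments).
An assignment satisfies CNF iff every clause has >=1 true literal.
Check each row (bits = x1,x2,x3,x4,x5; clause T/F shown):
  row 0 [00000]: clauses=FTTTFTT -> 0
  row 1 [00001]: clauses=TTTTFTT -> 0
  row 2 [00010]: clauses=FTFTFTT -> 0
  row 3 [00011]: clauses=TTFTFTT -> 0
  row 4 [00100]: clauses=FTTTFFT -> 0
  row 5 [00101]: clauses=TTTTFFT -> 0
  row 6 [00110]: clauses=FTTTFFT -> 0
  row 7 [00111]: clauses=TTTTFFT -> 0
  row 8 [01000]: clauses=FTTFFTT -> 0
  row 9 [01001]: clauses=TTTFFTT -> 0
  row 10 [01010]: clauses=FTTFFTT -> 0
  row 11 [01011]: clauses=TTTFFTT -> 0
  row 12 [01100]: clauses=FFTFFTT -> 0
  row 13 [01101]: clauses=TFTFFTT -> 0
  row 14 [01110]: clauses=FTTFFTT -> 0
  row 15 [01111]: clauses=TTTFFTT -> 0
  row 16 [10000]: clauses=FTTTTTT -> 0
  row 17 [10001]: clauses=TTTTTTT -> 1
  row 18 [10010]: clauses=FTFTTTT -> 0
  row 19 [10011]: clauses=TTFTTTF -> 0
  row 20 [10100]: clauses=FTTTTFT -> 0
  row 21 [10101]: clauses=TTTTTFT -> 0
  row 22 [10110]: clauses=FTTTTFT -> 0
  row 23 [10111]: clauses=TTTTTFF -> 0
  row 24 [11000]: clauses=FTTFTTT -> 0
  row 25 [11001]: clauses=TTTFTTT -> 0
  row 26 [11010]: clauses=FTTFTTT -> 0
  row 27 [11011]: clauses=TTTFTTF -> 0
  row 28 [11100]: clauses=FFTFTTT -> 0
  row 29 [11101]: clauses=TFTFTTT -> 0
  row 30 [11110]: clauses=FTTFTTT -> 0
  row 31 [11111]: clauses=TTTFTTF -> 0
Full result column, 8 rows per line (x1,x2 fixed per line; x3,x4,x5 runs 000..111 left to right):
  rows 0-7 [x1,x2=00]: 00000000  (ones: 0)
  rows 8-15 [x1,x2=01]: 00000000  (ones: 0)
  rows 16-23 [x1,x2=10]: 01000000  (ones: 1)
  rows 24-31 [x1,x2=11]: 00000000  (ones: 0)
Satisfying assignments = 0+0+1+0 = 1

1


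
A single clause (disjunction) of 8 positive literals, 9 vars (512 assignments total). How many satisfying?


Step 1: Total=2^9=512
Step 2: Unsat when all 8 false: 2^1=2
Step 3: Sat=512-2=510

510


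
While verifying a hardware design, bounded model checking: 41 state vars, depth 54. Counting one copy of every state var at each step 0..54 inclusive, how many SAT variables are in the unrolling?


BMC unrolls to depth k, creating one copy of each state var for steps 0..k.
Step count = 54 + 1 = 55 (steps 0 through 54)
Vars per step = 41
Total = 41 * 55 = 2255

2255


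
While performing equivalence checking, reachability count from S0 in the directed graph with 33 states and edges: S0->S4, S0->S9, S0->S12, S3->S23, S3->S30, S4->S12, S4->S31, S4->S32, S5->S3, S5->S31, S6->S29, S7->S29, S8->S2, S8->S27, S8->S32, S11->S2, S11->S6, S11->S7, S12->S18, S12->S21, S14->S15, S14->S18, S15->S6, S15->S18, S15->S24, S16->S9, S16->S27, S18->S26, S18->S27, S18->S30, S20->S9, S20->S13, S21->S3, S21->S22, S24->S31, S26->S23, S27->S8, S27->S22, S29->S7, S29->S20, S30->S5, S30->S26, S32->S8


BFS from S0:
  layer 0: {S0}
  layer 1: {S4, S9, S12}
  layer 2: {S18, S21, S31, S32}
  layer 3: {S3, S8, S22, S26, S27, S30}
  layer 4: {S2, S5, S23}
Reachable set: {S0, S2, S3, S4, S5, S8, S9, S12, S18, S21, S22, S23, S26, S27, S30, S31, S32}
Count = 17

17


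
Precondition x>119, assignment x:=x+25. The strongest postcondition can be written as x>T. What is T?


Formula: sp(P, x:=E) = exists old_x. (x = E[old_x/x]) AND P[old_x/x] (old_x is the value of x before the assignment; eliminate old_x by solving x = E[old_x/x] for old_x)
Step 1: Precondition P: x>119, i.e. old_x > 119
Step 2: Assignment gives x = old_x + 25, so old_x = x - 25
Step 3: Substitute into P: x - 25 > 119
Step 4: Simplify: x > 119+25 = 144

144


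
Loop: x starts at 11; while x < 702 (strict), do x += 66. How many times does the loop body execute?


Step 1: x goes from 11 toward 702 by 66; the body runs while x<702, so iterations = ceil((bound-start)/step)
Step 2: Distance=691
Step 3: ceil(691/66)=11

11


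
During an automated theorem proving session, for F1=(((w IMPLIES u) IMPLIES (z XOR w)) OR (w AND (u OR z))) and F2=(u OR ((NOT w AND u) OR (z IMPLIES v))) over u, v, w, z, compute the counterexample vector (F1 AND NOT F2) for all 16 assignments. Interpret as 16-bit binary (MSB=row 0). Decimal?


F1 = (((w IMPLIES u) IMPLIES (z XOR w)) OR (w AND (u OR z)))
F2 = (u OR ((NOT w AND u) OR (z IMPLIES v)))
Counterexample to F1=>F2 is where F1=1 and F2=0.
Evaluate each row (bits = u,v,w,z, MSB first):
  row 0 [0000]: F1=0 F2=1 -> F1&~F2 -> 0
  row 1 [0001]: F1=1 F2=0 -> F1&~F2 -> 1
  row 2 [0010]: F1=1 F2=1 -> F1&~F2 -> 0
  row 3 [0011]: F1=1 F2=0 -> F1&~F2 -> 1
  row 4 [0100]: F1=0 F2=1 -> F1&~F2 -> 0
  row 5 [0101]: F1=1 F2=1 -> F1&~F2 -> 0
  row 6 [0110]: F1=1 F2=1 -> F1&~F2 -> 0
  row 7 [0111]: F1=1 F2=1 -> F1&~F2 -> 0
  row 8 [1000]: F1=0 F2=1 -> F1&~F2 -> 0
  row 9 [1001]: F1=1 F2=1 -> F1&~F2 -> 0
  row 10 [1010]: F1=1 F2=1 -> F1&~F2 -> 0
  row 11 [1011]: F1=1 F2=1 -> F1&~F2 -> 0
  row 12 [1100]: F1=0 F2=1 -> F1&~F2 -> 0
  row 13 [1101]: F1=1 F2=1 -> F1&~F2 -> 0
  row 14 [1110]: F1=1 F2=1 -> F1&~F2 -> 0
  row 15 [1111]: F1=1 F2=1 -> F1&~F2 -> 0
Full result column, 4 rows per line (u,v fixed per line; w,z runs 00..11 left to right):
  rows 0-3 [u,v=00]: 0101  = hex 5
  rows 4-7 [u,v=01]: 0000  = hex 0
  rows 8-11 [u,v=10]: 0000  = hex 0
  rows 12-15 [u,v=11]: 0000  = hex 0
Counterexample vector (row 0 .. row 15) = 0101000000000000
Output column grouped in 4s = 0101 0000 0000 0000 = 0x5000
Convert to decimal digit by digit (value = value*16 + digit):
  5 -> 5
  5*16 + 0 = 80
  80*16 + 0 = 1280
  1280*16 + 0 = 20480
Decimal = 20480

20480


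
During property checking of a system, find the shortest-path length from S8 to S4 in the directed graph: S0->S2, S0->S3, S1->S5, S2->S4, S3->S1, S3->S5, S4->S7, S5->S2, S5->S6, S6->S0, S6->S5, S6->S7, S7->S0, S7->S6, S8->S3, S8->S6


BFS layer-by-layer from S8:
  dist 0: {S8}
  dist 1: {S3, S6}
  dist 2: {S0, S1, S5, S7}
  dist 3: {S2}
  dist 4: {S4}
  -> S4 reached at distance 4
Shortest path length = 4

4


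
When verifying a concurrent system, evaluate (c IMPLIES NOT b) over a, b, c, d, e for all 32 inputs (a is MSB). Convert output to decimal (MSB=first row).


Formula: (c IMPLIES NOT b) over a, b, c, d, e (32 rows)
Evaluate each row (bits = a,b,c,d,e, MSB first):
  row 0 [00000]: (0 IMPLIES NOT 0) -> 1
  row 1 [00001]: (0 IMPLIES NOT 0) -> 1
  row 2 [00010]: (0 IMPLIES NOT 0) -> 1
  row 3 [00011]: (0 IMPLIES NOT 0) -> 1
  row 4 [00100]: (1 IMPLIES NOT 0) -> 1
  row 5 [00101]: (1 IMPLIES NOT 0) -> 1
  row 6 [00110]: (1 IMPLIES NOT 0) -> 1
  row 7 [00111]: (1 IMPLIES NOT 0) -> 1
  row 8 [01000]: (0 IMPLIES NOT 1) -> 1
  row 9 [01001]: (0 IMPLIES NOT 1) -> 1
  row 10 [01010]: (0 IMPLIES NOT 1) -> 1
  row 11 [01011]: (0 IMPLIES NOT 1) -> 1
  row 12 [01100]: (1 IMPLIES NOT 1) -> 0
  row 13 [01101]: (1 IMPLIES NOT 1) -> 0
  row 14 [01110]: (1 IMPLIES NOT 1) -> 0
  row 15 [01111]: (1 IMPLIES NOT 1) -> 0
  row 16 [10000]: (0 IMPLIES NOT 0) -> 1
  row 17 [10001]: (0 IMPLIES NOT 0) -> 1
  row 18 [10010]: (0 IMPLIES NOT 0) -> 1
  row 19 [10011]: (0 IMPLIES NOT 0) -> 1
  row 20 [10100]: (1 IMPLIES NOT 0) -> 1
  row 21 [10101]: (1 IMPLIES NOT 0) -> 1
  row 22 [10110]: (1 IMPLIES NOT 0) -> 1
  row 23 [10111]: (1 IMPLIES NOT 0) -> 1
  row 24 [11000]: (0 IMPLIES NOT 1) -> 1
  row 25 [11001]: (0 IMPLIES NOT 1) -> 1
  row 26 [11010]: (0 IMPLIES NOT 1) -> 1
  row 27 [11011]: (0 IMPLIES NOT 1) -> 1
  row 28 [11100]: (1 IMPLIES NOT 1) -> 0
  row 29 [11101]: (1 IMPLIES NOT 1) -> 0
  row 30 [11110]: (1 IMPLIES NOT 1) -> 0
  row 31 [11111]: (1 IMPLIES NOT 1) -> 0
Full result column, 4 rows per line (a,b,c fixed per line; d,e runs 00..11 left to right):
  rows 0-3 [a,b,c=000]: 1111  = hex F
  rows 4-7 [a,b,c=001]: 1111  = hex F
  rows 8-11 [a,b,c=010]: 1111  = hex F
  rows 12-15 [a,b,c=011]: 0000  = hex 0
  rows 16-19 [a,b,c=100]: 1111  = hex F
  rows 20-23 [a,b,c=101]: 1111  = hex F
  rows 24-27 [a,b,c=110]: 1111  = hex F
  rows 28-31 [a,b,c=111]: 0000  = hex 0
Output column (row 0 .. row 31) = 11111111111100001111111111110000
Output column grouped in 4s = 1111 1111 1111 0000 1111 1111 1111 0000 = 0xFFF0FFF0
Convert to decimal digit by digit (value = value*16 + digit):
  F -> 15
  15*16 + 15 (F) = 255
  255*16 + 15 (F) = 4095
  4095*16 + 0 = 65520
  65520*16 + 15 (F) = 1048335
  1048335*16 + 15 (F) = 16773375
  16773375*16 + 15 (F) = 268374015
  268374015*16 + 0 = 4293984240
Decimal = 4293984240

4293984240


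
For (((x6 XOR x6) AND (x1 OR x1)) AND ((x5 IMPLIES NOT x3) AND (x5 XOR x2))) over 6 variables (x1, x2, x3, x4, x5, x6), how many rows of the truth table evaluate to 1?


Formula: (((x6 XOR x6) AND (x1 OR x1)) AND ((x5 IMPLIES NOT x3) AND (x5 XOR x2))) over 6 vars (64 rows)
Evaluate each row (x1, x2, x3, x4, x5, x6 as bits, MSB first):
  row 0 [000000]: (((0 XOR 0) AND (0 OR 0)) AND ((0 IMPLIES NOT 0) AND (0 XOR 0))) -> 0
  row 1 [000001]: (((1 XOR 1) AND (0 OR 0)) AND ((0 IMPLIES NOT 0) AND (0 XOR 0))) -> 0
  row 2 [000010]: (((0 XOR 0) AND (0 OR 0)) AND ((1 IMPLIES NOT 0) AND (1 XOR 0))) -> 0
  row 3 [000011]: (((1 XOR 1) AND (0 OR 0)) AND ((1 IMPLIES NOT 0) AND (1 XOR 0))) -> 0
  row 4 [000100]: (((0 XOR 0) AND (0 OR 0)) AND ((0 IMPLIES NOT 0) AND (0 XOR 0))) -> 0
  (every remaining row is evaluated the same way; all 64 results are listed next)
Full result column, 8 rows per line (x1,x2,x3 fixed per line; x4,x5,x6 runs 000..111 left to right):
  rows 0-7 [x1,x2,x3=000]: 00000000  (ones: 0)
  rows 8-15 [x1,x2,x3=001]: 00000000  (ones: 0)
  rows 16-23 [x1,x2,x3=010]: 00000000  (ones: 0)
  rows 24-31 [x1,x2,x3=011]: 00000000  (ones: 0)
  rows 32-39 [x1,x2,x3=100]: 00000000  (ones: 0)
  rows 40-47 [x1,x2,x3=101]: 00000000  (ones: 0)
  rows 48-55 [x1,x2,x3=110]: 00000000  (ones: 0)
  rows 56-63 [x1,x2,x3=111]: 00000000  (ones: 0)
Count of 1-rows = 0+0+0+0+0+0+0+0 = 0

0


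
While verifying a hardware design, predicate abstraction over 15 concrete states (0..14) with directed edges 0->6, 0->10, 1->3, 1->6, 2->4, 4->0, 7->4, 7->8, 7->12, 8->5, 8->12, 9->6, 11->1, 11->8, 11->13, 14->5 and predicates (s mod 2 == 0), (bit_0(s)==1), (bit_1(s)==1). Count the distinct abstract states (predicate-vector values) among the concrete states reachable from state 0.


BFS from 0:
Concrete reachable: {0, 6, 10}
Abstract via predicates (s mod 2 == 0), (bit_0(s)==1), (bit_1(s)==1):
  (1,0,0) <- {0}
  (1,0,1) <- {6, 10}
Distinct abstract states = 2

2


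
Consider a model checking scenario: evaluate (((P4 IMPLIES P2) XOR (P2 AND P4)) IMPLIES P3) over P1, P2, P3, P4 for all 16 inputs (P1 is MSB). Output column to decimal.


Formula: (((P4 IMPLIES P2) XOR (P2 AND P4)) IMPLIES P3) over P1, P2, P3, P4 (16 rows)
Evaluate each row (bits = P1,P2,P3,P4, MSB first):
  row 0 [0000]: (((0 IMPLIES 0) XOR (0 AND 0)) IMPLIES 0) -> 0
  row 1 [0001]: (((1 IMPLIES 0) XOR (0 AND 1)) IMPLIES 0) -> 1
  row 2 [0010]: (((0 IMPLIES 0) XOR (0 AND 0)) IMPLIES 1) -> 1
  row 3 [0011]: (((1 IMPLIES 0) XOR (0 AND 1)) IMPLIES 1) -> 1
  row 4 [0100]: (((0 IMPLIES 1) XOR (1 AND 0)) IMPLIES 0) -> 0
  row 5 [0101]: (((1 IMPLIES 1) XOR (1 AND 1)) IMPLIES 0) -> 1
  row 6 [0110]: (((0 IMPLIES 1) XOR (1 AND 0)) IMPLIES 1) -> 1
  row 7 [0111]: (((1 IMPLIES 1) XOR (1 AND 1)) IMPLIES 1) -> 1
  row 8 [1000]: (((0 IMPLIES 0) XOR (0 AND 0)) IMPLIES 0) -> 0
  row 9 [1001]: (((1 IMPLIES 0) XOR (0 AND 1)) IMPLIES 0) -> 1
  row 10 [1010]: (((0 IMPLIES 0) XOR (0 AND 0)) IMPLIES 1) -> 1
  row 11 [1011]: (((1 IMPLIES 0) XOR (0 AND 1)) IMPLIES 1) -> 1
  row 12 [1100]: (((0 IMPLIES 1) XOR (1 AND 0)) IMPLIES 0) -> 0
  row 13 [1101]: (((1 IMPLIES 1) XOR (1 AND 1)) IMPLIES 0) -> 1
  row 14 [1110]: (((0 IMPLIES 1) XOR (1 AND 0)) IMPLIES 1) -> 1
  row 15 [1111]: (((1 IMPLIES 1) XOR (1 AND 1)) IMPLIES 1) -> 1
Full result column, 4 rows per line (P1,P2 fixed per line; P3,P4 runs 00..11 left to right):
  rows 0-3 [P1,P2=00]: 0111  = hex 7
  rows 4-7 [P1,P2=01]: 0111  = hex 7
  rows 8-11 [P1,P2=10]: 0111  = hex 7
  rows 12-15 [P1,P2=11]: 0111  = hex 7
Output column (row 0 .. row 15) = 0111011101110111
Output column grouped in 4s = 0111 0111 0111 0111 = 0x7777
Convert to decimal digit by digit (value = value*16 + digit):
  7 -> 7
  7*16 + 7 = 119
  119*16 + 7 = 1911
  1911*16 + 7 = 30583
Decimal = 30583

30583


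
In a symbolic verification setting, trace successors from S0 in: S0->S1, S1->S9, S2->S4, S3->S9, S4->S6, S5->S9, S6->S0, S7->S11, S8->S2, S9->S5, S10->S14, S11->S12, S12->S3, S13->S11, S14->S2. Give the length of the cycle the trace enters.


Trace from S0 until a state repeats:
  S0 -> S1 -> S9 -> S5 -> S9
S9 first seen at step 2, revisited at step 4.
Cycle length = 4 - 2 = 2

2


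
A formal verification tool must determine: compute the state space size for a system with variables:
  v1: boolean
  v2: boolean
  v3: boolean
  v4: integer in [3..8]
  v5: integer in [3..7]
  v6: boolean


State space = product of domain sizes of all variables.
Domain sizes:
  v1 (boolean): 2
  v2 (boolean): 2
  v3 (boolean): 2
  v4 (integer in [3..8]): 6
  v5 (integer in [3..7]): 5
  v6 (boolean): 2
Product = 2 * 2 * 2 * 6 * 5 * 2 = 480

480


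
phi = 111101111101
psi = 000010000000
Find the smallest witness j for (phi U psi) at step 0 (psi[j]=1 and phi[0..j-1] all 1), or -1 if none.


(phi U psi) at 0: need smallest j with psi[j]=1 and phi[i]=1 for all i in [0,j).
Scan from step 0:
  step 0: phi=1, psi=0 -> continue
  step 1: phi=1, psi=0 -> continue
  step 2: phi=1, psi=0 -> continue
  step 3: phi=1, psi=0 -> continue
  step 4: psi=1 and phi held for [0,4) -> witness found
Witness step = 4

4


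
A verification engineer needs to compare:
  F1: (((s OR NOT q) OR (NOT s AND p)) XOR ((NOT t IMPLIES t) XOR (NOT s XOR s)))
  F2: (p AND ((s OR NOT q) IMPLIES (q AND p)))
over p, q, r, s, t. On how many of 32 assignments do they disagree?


F1 = (((s OR NOT q) OR (NOT s AND p)) XOR ((NOT t IMPLIES t) XOR (NOT s XOR s)))
F2 = (p AND ((s OR NOT q) IMPLIES (q AND p)))
Evaluate both on each of 32 rows (bits = p,q,r,s,t):
  row 0 [00000]: F1=0 F2=0 -> 0
  row 1 [00001]: F1=1 F2=0 (differ) -> 1
  row 2 [00010]: F1=0 F2=0 -> 0
  row 3 [00011]: F1=1 F2=0 (differ) -> 1
  row 4 [00100]: F1=0 F2=0 -> 0
  row 5 [00101]: F1=1 F2=0 (differ) -> 1
  row 6 [00110]: F1=0 F2=0 -> 0
  row 7 [00111]: F1=1 F2=0 (differ) -> 1
  row 8 [01000]: F1=1 F2=0 (differ) -> 1
  row 9 [01001]: F1=0 F2=0 -> 0
  row 10 [01010]: F1=0 F2=0 -> 0
  row 11 [01011]: F1=1 F2=0 (differ) -> 1
  row 12 [01100]: F1=1 F2=0 (differ) -> 1
  row 13 [01101]: F1=0 F2=0 -> 0
  row 14 [01110]: F1=0 F2=0 -> 0
  row 15 [01111]: F1=1 F2=0 (differ) -> 1
  row 16 [10000]: F1=0 F2=0 -> 0
  row 17 [10001]: F1=1 F2=0 (differ) -> 1
  row 18 [10010]: F1=0 F2=0 -> 0
  row 19 [10011]: F1=1 F2=0 (differ) -> 1
  row 20 [10100]: F1=0 F2=0 -> 0
  row 21 [10101]: F1=1 F2=0 (differ) -> 1
  row 22 [10110]: F1=0 F2=0 -> 0
  row 23 [10111]: F1=1 F2=0 (differ) -> 1
  row 24 [11000]: F1=0 F2=1 (differ) -> 1
  row 25 [11001]: F1=1 F2=1 -> 0
  row 26 [11010]: F1=0 F2=1 (differ) -> 1
  row 27 [11011]: F1=1 F2=1 -> 0
  row 28 [11100]: F1=0 F2=1 (differ) -> 1
  row 29 [11101]: F1=1 F2=1 -> 0
  row 30 [11110]: F1=0 F2=1 (differ) -> 1
  row 31 [11111]: F1=1 F2=1 -> 0
Full result column, 8 rows per line (p,q fixed per line; r,s,t runs 000..111 left to right):
  rows 0-7 [p,q=00]: 01010101  (ones: 4)
  rows 8-15 [p,q=01]: 10011001  (ones: 4)
  rows 16-23 [p,q=10]: 01010101  (ones: 4)
  rows 24-31 [p,q=11]: 10101010  (ones: 4)
Disagreements = 4+4+4+4 = 16

16


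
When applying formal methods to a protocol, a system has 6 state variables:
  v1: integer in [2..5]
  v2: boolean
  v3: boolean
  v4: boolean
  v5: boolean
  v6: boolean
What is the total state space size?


State space = product of domain sizes of all variables.
Domain sizes:
  v1 (integer in [2..5]): 4
  v2 (boolean): 2
  v3 (boolean): 2
  v4 (boolean): 2
  v5 (boolean): 2
  v6 (boolean): 2
Product = 4 * 2 * 2 * 2 * 2 * 2 = 128

128


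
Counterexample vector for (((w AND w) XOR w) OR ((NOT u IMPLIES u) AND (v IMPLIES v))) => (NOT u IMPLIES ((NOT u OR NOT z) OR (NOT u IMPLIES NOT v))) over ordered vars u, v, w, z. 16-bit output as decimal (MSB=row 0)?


F1 = (((w AND w) XOR w) OR ((NOT u IMPLIES u) AND (v IMPLIES v)))
F2 = (NOT u IMPLIES ((NOT u OR NOT z) OR (NOT u IMPLIES NOT v)))
Counterexample to F1=>F2 is where F1=1 and F2=0.
Evaluate each row (bits = u,v,w,z, MSB first):
  row 0 [0000]: F1=0 F2=1 -> F1&~F2 -> 0
  row 1 [0001]: F1=0 F2=1 -> F1&~F2 -> 0
  row 2 [0010]: F1=0 F2=1 -> F1&~F2 -> 0
  row 3 [0011]: F1=0 F2=1 -> F1&~F2 -> 0
  row 4 [0100]: F1=0 F2=1 -> F1&~F2 -> 0
  row 5 [0101]: F1=0 F2=1 -> F1&~F2 -> 0
  row 6 [0110]: F1=0 F2=1 -> F1&~F2 -> 0
  row 7 [0111]: F1=0 F2=1 -> F1&~F2 -> 0
  row 8 [1000]: F1=1 F2=1 -> F1&~F2 -> 0
  row 9 [1001]: F1=1 F2=1 -> F1&~F2 -> 0
  row 10 [1010]: F1=1 F2=1 -> F1&~F2 -> 0
  row 11 [1011]: F1=1 F2=1 -> F1&~F2 -> 0
  row 12 [1100]: F1=1 F2=1 -> F1&~F2 -> 0
  row 13 [1101]: F1=1 F2=1 -> F1&~F2 -> 0
  row 14 [1110]: F1=1 F2=1 -> F1&~F2 -> 0
  row 15 [1111]: F1=1 F2=1 -> F1&~F2 -> 0
Full result column, 4 rows per line (u,v fixed per line; w,z runs 00..11 left to right):
  rows 0-3 [u,v=00]: 0000  = hex 0
  rows 4-7 [u,v=01]: 0000  = hex 0
  rows 8-11 [u,v=10]: 0000  = hex 0
  rows 12-15 [u,v=11]: 0000  = hex 0
Counterexample vector (row 0 .. row 15) = 0000000000000000
Output column grouped in 4s = 0000 0000 0000 0000 = 0x0000
Convert to decimal digit by digit (value = value*16 + digit):
  0 -> 0
  0*16 + 0 = 0
  0*16 + 0 = 0
  0*16 + 0 = 0
Decimal = 0

0


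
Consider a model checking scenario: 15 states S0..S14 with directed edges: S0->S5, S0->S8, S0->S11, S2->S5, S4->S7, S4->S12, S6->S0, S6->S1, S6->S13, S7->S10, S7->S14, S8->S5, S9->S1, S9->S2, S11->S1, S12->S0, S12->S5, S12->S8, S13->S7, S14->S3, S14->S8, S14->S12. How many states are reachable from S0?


BFS from S0:
  layer 0: {S0}
  layer 1: {S5, S8, S11}
  layer 2: {S1}
Reachable set: {S0, S1, S5, S8, S11}
Count = 5

5


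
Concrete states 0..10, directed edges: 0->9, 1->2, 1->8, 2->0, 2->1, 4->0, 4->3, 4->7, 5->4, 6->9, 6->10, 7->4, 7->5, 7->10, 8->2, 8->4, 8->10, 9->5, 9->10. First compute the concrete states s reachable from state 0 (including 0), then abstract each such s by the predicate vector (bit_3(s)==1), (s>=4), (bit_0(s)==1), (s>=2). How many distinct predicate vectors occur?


BFS from 0:
Concrete reachable: {0, 3, 4, 5, 7, 9, 10}
Abstract via predicates (bit_3(s)==1), (s>=4), (bit_0(s)==1), (s>=2):
  (0,0,0,0) <- {0}
  (0,0,1,1) <- {3}
  (0,1,0,1) <- {4}
  (0,1,1,1) <- {5, 7}
  (1,1,0,1) <- {10}
  (1,1,1,1) <- {9}
Distinct abstract states = 6

6


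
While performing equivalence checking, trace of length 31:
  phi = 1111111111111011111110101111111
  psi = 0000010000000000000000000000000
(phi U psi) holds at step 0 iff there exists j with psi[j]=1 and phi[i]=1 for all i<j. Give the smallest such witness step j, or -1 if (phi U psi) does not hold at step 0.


(phi U psi) at 0: need smallest j with psi[j]=1 and phi[i]=1 for all i in [0,j).
Scan from step 0:
  step 0: phi=1, psi=0 -> continue
  step 1: phi=1, psi=0 -> continue
  step 2: phi=1, psi=0 -> continue
  step 3: phi=1, psi=0 -> continue
  step 5: psi=1 and phi held for [0,5) -> witness found
Witness step = 5

5


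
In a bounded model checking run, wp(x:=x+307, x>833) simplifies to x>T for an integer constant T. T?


Formula: wp(x:=E, P) = P[E/x] (substitute E for x in postcondition)
Step 1: Postcondition: x>833
Step 2: Substitute x+307 for x: x+307>833
Step 3: Solve for x: x > 833-307 = 526

526


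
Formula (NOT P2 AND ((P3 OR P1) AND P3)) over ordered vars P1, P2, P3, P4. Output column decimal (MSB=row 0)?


Formula: (NOT P2 AND ((P3 OR P1) AND P3)) over P1, P2, P3, P4 (16 rows)
Evaluate each row (bits = P1,P2,P3,P4, MSB first):
  row 0 [0000]: (NOT 0 AND ((0 OR 0) AND 0)) -> 0
  row 1 [0001]: (NOT 0 AND ((0 OR 0) AND 0)) -> 0
  row 2 [0010]: (NOT 0 AND ((1 OR 0) AND 1)) -> 1
  row 3 [0011]: (NOT 0 AND ((1 OR 0) AND 1)) -> 1
  row 4 [0100]: (NOT 1 AND ((0 OR 0) AND 0)) -> 0
  row 5 [0101]: (NOT 1 AND ((0 OR 0) AND 0)) -> 0
  row 6 [0110]: (NOT 1 AND ((1 OR 0) AND 1)) -> 0
  row 7 [0111]: (NOT 1 AND ((1 OR 0) AND 1)) -> 0
  row 8 [1000]: (NOT 0 AND ((0 OR 1) AND 0)) -> 0
  row 9 [1001]: (NOT 0 AND ((0 OR 1) AND 0)) -> 0
  row 10 [1010]: (NOT 0 AND ((1 OR 1) AND 1)) -> 1
  row 11 [1011]: (NOT 0 AND ((1 OR 1) AND 1)) -> 1
  row 12 [1100]: (NOT 1 AND ((0 OR 1) AND 0)) -> 0
  row 13 [1101]: (NOT 1 AND ((0 OR 1) AND 0)) -> 0
  row 14 [1110]: (NOT 1 AND ((1 OR 1) AND 1)) -> 0
  row 15 [1111]: (NOT 1 AND ((1 OR 1) AND 1)) -> 0
Full result column, 4 rows per line (P1,P2 fixed per line; P3,P4 runs 00..11 left to right):
  rows 0-3 [P1,P2=00]: 0011  = hex 3
  rows 4-7 [P1,P2=01]: 0000  = hex 0
  rows 8-11 [P1,P2=10]: 0011  = hex 3
  rows 12-15 [P1,P2=11]: 0000  = hex 0
Output column (row 0 .. row 15) = 0011000000110000
Output column grouped in 4s = 0011 0000 0011 0000 = 0x3030
Convert to decimal digit by digit (value = value*16 + digit):
  3 -> 3
  3*16 + 0 = 48
  48*16 + 3 = 771
  771*16 + 0 = 12336
Decimal = 12336

12336


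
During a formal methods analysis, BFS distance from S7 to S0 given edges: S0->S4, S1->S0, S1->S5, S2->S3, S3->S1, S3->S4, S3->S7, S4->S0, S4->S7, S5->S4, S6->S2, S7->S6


BFS layer-by-layer from S7:
  dist 0: {S7}
  dist 1: {S6}
  dist 2: {S2}
  dist 3: {S3}
  dist 4: {S1, S4}
  dist 5: {S0, S5}
  -> S0 reached at distance 5
Shortest path length = 5

5


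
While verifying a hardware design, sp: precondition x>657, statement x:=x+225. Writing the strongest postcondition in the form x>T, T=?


Formula: sp(P, x:=E) = exists old_x. (x = E[old_x/x]) AND P[old_x/x] (old_x is the value of x before the assignment; eliminate old_x by solving x = E[old_x/x] for old_x)
Step 1: Precondition P: x>657, i.e. old_x > 657
Step 2: Assignment gives x = old_x + 225, so old_x = x - 225
Step 3: Substitute into P: x - 225 > 657
Step 4: Simplify: x > 657+225 = 882

882


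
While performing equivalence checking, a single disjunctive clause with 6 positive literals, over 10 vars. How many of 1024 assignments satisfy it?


Step 1: Total=2^10=1024
Step 2: Unsat when all 6 false: 2^4=16
Step 3: Sat=1024-16=1008

1008


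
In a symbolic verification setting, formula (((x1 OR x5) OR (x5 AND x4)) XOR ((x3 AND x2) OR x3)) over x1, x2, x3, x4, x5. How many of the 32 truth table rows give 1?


Formula: (((x1 OR x5) OR (x5 AND x4)) XOR ((x3 AND x2) OR x3)) over 5 vars (32 rows)
Evaluate each row (x1, x2, x3, x4, x5 as bits, MSB first):
  row 0 [00000]: (((0 OR 0) OR (0 AND 0)) XOR ((0 AND 0) OR 0)) -> 0
  row 1 [00001]: (((0 OR 1) OR (1 AND 0)) XOR ((0 AND 0) OR 0)) -> 1
  row 2 [00010]: (((0 OR 0) OR (0 AND 1)) XOR ((0 AND 0) OR 0)) -> 0
  row 3 [00011]: (((0 OR 1) OR (1 AND 1)) XOR ((0 AND 0) OR 0)) -> 1
  row 4 [00100]: (((0 OR 0) OR (0 AND 0)) XOR ((1 AND 0) OR 1)) -> 1
  row 5 [00101]: (((0 OR 1) OR (1 AND 0)) XOR ((1 AND 0) OR 1)) -> 0
  row 6 [00110]: (((0 OR 0) OR (0 AND 1)) XOR ((1 AND 0) OR 1)) -> 1
  row 7 [00111]: (((0 OR 1) OR (1 AND 1)) XOR ((1 AND 0) OR 1)) -> 0
  row 8 [01000]: (((0 OR 0) OR (0 AND 0)) XOR ((0 AND 1) OR 0)) -> 0
  row 9 [01001]: (((0 OR 1) OR (1 AND 0)) XOR ((0 AND 1) OR 0)) -> 1
  row 10 [01010]: (((0 OR 0) OR (0 AND 1)) XOR ((0 AND 1) OR 0)) -> 0
  row 11 [01011]: (((0 OR 1) OR (1 AND 1)) XOR ((0 AND 1) OR 0)) -> 1
  row 12 [01100]: (((0 OR 0) OR (0 AND 0)) XOR ((1 AND 1) OR 1)) -> 1
  row 13 [01101]: (((0 OR 1) OR (1 AND 0)) XOR ((1 AND 1) OR 1)) -> 0
  row 14 [01110]: (((0 OR 0) OR (0 AND 1)) XOR ((1 AND 1) OR 1)) -> 1
  row 15 [01111]: (((0 OR 1) OR (1 AND 1)) XOR ((1 AND 1) OR 1)) -> 0
  row 16 [10000]: (((1 OR 0) OR (0 AND 0)) XOR ((0 AND 0) OR 0)) -> 1
  row 17 [10001]: (((1 OR 1) OR (1 AND 0)) XOR ((0 AND 0) OR 0)) -> 1
  row 18 [10010]: (((1 OR 0) OR (0 AND 1)) XOR ((0 AND 0) OR 0)) -> 1
  row 19 [10011]: (((1 OR 1) OR (1 AND 1)) XOR ((0 AND 0) OR 0)) -> 1
  row 20 [10100]: (((1 OR 0) OR (0 AND 0)) XOR ((1 AND 0) OR 1)) -> 0
  row 21 [10101]: (((1 OR 1) OR (1 AND 0)) XOR ((1 AND 0) OR 1)) -> 0
  row 22 [10110]: (((1 OR 0) OR (0 AND 1)) XOR ((1 AND 0) OR 1)) -> 0
  row 23 [10111]: (((1 OR 1) OR (1 AND 1)) XOR ((1 AND 0) OR 1)) -> 0
  row 24 [11000]: (((1 OR 0) OR (0 AND 0)) XOR ((0 AND 1) OR 0)) -> 1
  row 25 [11001]: (((1 OR 1) OR (1 AND 0)) XOR ((0 AND 1) OR 0)) -> 1
  row 26 [11010]: (((1 OR 0) OR (0 AND 1)) XOR ((0 AND 1) OR 0)) -> 1
  row 27 [11011]: (((1 OR 1) OR (1 AND 1)) XOR ((0 AND 1) OR 0)) -> 1
  row 28 [11100]: (((1 OR 0) OR (0 AND 0)) XOR ((1 AND 1) OR 1)) -> 0
  row 29 [11101]: (((1 OR 1) OR (1 AND 0)) XOR ((1 AND 1) OR 1)) -> 0
  row 30 [11110]: (((1 OR 0) OR (0 AND 1)) XOR ((1 AND 1) OR 1)) -> 0
  row 31 [11111]: (((1 OR 1) OR (1 AND 1)) XOR ((1 AND 1) OR 1)) -> 0
Full result column, 8 rows per line (x1,x2 fixed per line; x3,x4,x5 runs 000..111 left to right):
  rows 0-7 [x1,x2=00]: 01011010  (ones: 4)
  rows 8-15 [x1,x2=01]: 01011010  (ones: 4)
  rows 16-23 [x1,x2=10]: 11110000  (ones: 4)
  rows 24-31 [x1,x2=11]: 11110000  (ones: 4)
Count of 1-rows = 4+4+4+4 = 16

16


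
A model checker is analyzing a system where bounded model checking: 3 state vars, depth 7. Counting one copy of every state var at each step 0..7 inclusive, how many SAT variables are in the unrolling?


BMC unrolls to depth k, creating one copy of each state var for steps 0..k.
Step count = 7 + 1 = 8 (steps 0 through 7)
Vars per step = 3
Total = 3 * 8 = 24

24


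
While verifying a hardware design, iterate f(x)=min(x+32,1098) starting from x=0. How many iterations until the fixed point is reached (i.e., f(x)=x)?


Step 1: x=0, cap=1098, increment=32
Step 2: x grows by 32 each step until capped at 1098; fixed point is x=1098
Step 3: iterations = ceil(1098/32) = 35

35


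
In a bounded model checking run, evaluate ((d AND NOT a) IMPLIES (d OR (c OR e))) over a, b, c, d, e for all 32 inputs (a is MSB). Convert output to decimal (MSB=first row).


Formula: ((d AND NOT a) IMPLIES (d OR (c OR e))) over a, b, c, d, e (32 rows)
Evaluate each row (bits = a,b,c,d,e, MSB first):
  row 0 [00000]: ((0 AND NOT 0) IMPLIES (0 OR (0 OR 0))) -> 1
  row 1 [00001]: ((0 AND NOT 0) IMPLIES (0 OR (0 OR 1))) -> 1
  row 2 [00010]: ((1 AND NOT 0) IMPLIES (1 OR (0 OR 0))) -> 1
  row 3 [00011]: ((1 AND NOT 0) IMPLIES (1 OR (0 OR 1))) -> 1
  row 4 [00100]: ((0 AND NOT 0) IMPLIES (0 OR (1 OR 0))) -> 1
  row 5 [00101]: ((0 AND NOT 0) IMPLIES (0 OR (1 OR 1))) -> 1
  row 6 [00110]: ((1 AND NOT 0) IMPLIES (1 OR (1 OR 0))) -> 1
  row 7 [00111]: ((1 AND NOT 0) IMPLIES (1 OR (1 OR 1))) -> 1
  row 8 [01000]: ((0 AND NOT 0) IMPLIES (0 OR (0 OR 0))) -> 1
  row 9 [01001]: ((0 AND NOT 0) IMPLIES (0 OR (0 OR 1))) -> 1
  row 10 [01010]: ((1 AND NOT 0) IMPLIES (1 OR (0 OR 0))) -> 1
  row 11 [01011]: ((1 AND NOT 0) IMPLIES (1 OR (0 OR 1))) -> 1
  row 12 [01100]: ((0 AND NOT 0) IMPLIES (0 OR (1 OR 0))) -> 1
  row 13 [01101]: ((0 AND NOT 0) IMPLIES (0 OR (1 OR 1))) -> 1
  row 14 [01110]: ((1 AND NOT 0) IMPLIES (1 OR (1 OR 0))) -> 1
  row 15 [01111]: ((1 AND NOT 0) IMPLIES (1 OR (1 OR 1))) -> 1
  row 16 [10000]: ((0 AND NOT 1) IMPLIES (0 OR (0 OR 0))) -> 1
  row 17 [10001]: ((0 AND NOT 1) IMPLIES (0 OR (0 OR 1))) -> 1
  row 18 [10010]: ((1 AND NOT 1) IMPLIES (1 OR (0 OR 0))) -> 1
  row 19 [10011]: ((1 AND NOT 1) IMPLIES (1 OR (0 OR 1))) -> 1
  row 20 [10100]: ((0 AND NOT 1) IMPLIES (0 OR (1 OR 0))) -> 1
  row 21 [10101]: ((0 AND NOT 1) IMPLIES (0 OR (1 OR 1))) -> 1
  row 22 [10110]: ((1 AND NOT 1) IMPLIES (1 OR (1 OR 0))) -> 1
  row 23 [10111]: ((1 AND NOT 1) IMPLIES (1 OR (1 OR 1))) -> 1
  row 24 [11000]: ((0 AND NOT 1) IMPLIES (0 OR (0 OR 0))) -> 1
  row 25 [11001]: ((0 AND NOT 1) IMPLIES (0 OR (0 OR 1))) -> 1
  row 26 [11010]: ((1 AND NOT 1) IMPLIES (1 OR (0 OR 0))) -> 1
  row 27 [11011]: ((1 AND NOT 1) IMPLIES (1 OR (0 OR 1))) -> 1
  row 28 [11100]: ((0 AND NOT 1) IMPLIES (0 OR (1 OR 0))) -> 1
  row 29 [11101]: ((0 AND NOT 1) IMPLIES (0 OR (1 OR 1))) -> 1
  row 30 [11110]: ((1 AND NOT 1) IMPLIES (1 OR (1 OR 0))) -> 1
  row 31 [11111]: ((1 AND NOT 1) IMPLIES (1 OR (1 OR 1))) -> 1
Full result column, 4 rows per line (a,b,c fixed per line; d,e runs 00..11 left to right):
  rows 0-3 [a,b,c=000]: 1111  = hex F
  rows 4-7 [a,b,c=001]: 1111  = hex F
  rows 8-11 [a,b,c=010]: 1111  = hex F
  rows 12-15 [a,b,c=011]: 1111  = hex F
  rows 16-19 [a,b,c=100]: 1111  = hex F
  rows 20-23 [a,b,c=101]: 1111  = hex F
  rows 24-27 [a,b,c=110]: 1111  = hex F
  rows 28-31 [a,b,c=111]: 1111  = hex F
Output column (row 0 .. row 31) = 11111111111111111111111111111111
Output column grouped in 4s = 1111 1111 1111 1111 1111 1111 1111 1111 = 0xFFFFFFFF
Convert to decimal digit by digit (value = value*16 + digit):
  F -> 15
  15*16 + 15 (F) = 255
  255*16 + 15 (F) = 4095
  4095*16 + 15 (F) = 65535
  65535*16 + 15 (F) = 1048575
  1048575*16 + 15 (F) = 16777215
  16777215*16 + 15 (F) = 268435455
  268435455*16 + 15 (F) = 4294967295
Decimal = 4294967295

4294967295


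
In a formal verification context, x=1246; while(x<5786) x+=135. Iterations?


Step 1: x goes from 1246 toward 5786 by 135; the body runs while x<5786, so iterations = ceil((bound-start)/step)
Step 2: Distance=4540
Step 3: ceil(4540/135)=34

34


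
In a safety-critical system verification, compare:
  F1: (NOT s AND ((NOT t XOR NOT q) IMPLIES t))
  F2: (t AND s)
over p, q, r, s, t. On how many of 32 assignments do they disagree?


F1 = (NOT s AND ((NOT t XOR NOT q) IMPLIES t))
F2 = (t AND s)
Evaluate both on each of 32 rows (bits = p,q,r,s,t):
  row 0 [00000]: F1=1 F2=0 (differ) -> 1
  row 1 [00001]: F1=1 F2=0 (differ) -> 1
  row 2 [00010]: F1=0 F2=0 -> 0
  row 3 [00011]: F1=0 F2=1 (differ) -> 1
  row 4 [00100]: F1=1 F2=0 (differ) -> 1
  row 5 [00101]: F1=1 F2=0 (differ) -> 1
  row 6 [00110]: F1=0 F2=0 -> 0
  row 7 [00111]: F1=0 F2=1 (differ) -> 1
  row 8 [01000]: F1=0 F2=0 -> 0
  row 9 [01001]: F1=1 F2=0 (differ) -> 1
  row 10 [01010]: F1=0 F2=0 -> 0
  row 11 [01011]: F1=0 F2=1 (differ) -> 1
  row 12 [01100]: F1=0 F2=0 -> 0
  row 13 [01101]: F1=1 F2=0 (differ) -> 1
  row 14 [01110]: F1=0 F2=0 -> 0
  row 15 [01111]: F1=0 F2=1 (differ) -> 1
  row 16 [10000]: F1=1 F2=0 (differ) -> 1
  row 17 [10001]: F1=1 F2=0 (differ) -> 1
  row 18 [10010]: F1=0 F2=0 -> 0
  row 19 [10011]: F1=0 F2=1 (differ) -> 1
  row 20 [10100]: F1=1 F2=0 (differ) -> 1
  row 21 [10101]: F1=1 F2=0 (differ) -> 1
  row 22 [10110]: F1=0 F2=0 -> 0
  row 23 [10111]: F1=0 F2=1 (differ) -> 1
  row 24 [11000]: F1=0 F2=0 -> 0
  row 25 [11001]: F1=1 F2=0 (differ) -> 1
  row 26 [11010]: F1=0 F2=0 -> 0
  row 27 [11011]: F1=0 F2=1 (differ) -> 1
  row 28 [11100]: F1=0 F2=0 -> 0
  row 29 [11101]: F1=1 F2=0 (differ) -> 1
  row 30 [11110]: F1=0 F2=0 -> 0
  row 31 [11111]: F1=0 F2=1 (differ) -> 1
Full result column, 8 rows per line (p,q fixed per line; r,s,t runs 000..111 left to right):
  rows 0-7 [p,q=00]: 11011101  (ones: 6)
  rows 8-15 [p,q=01]: 01010101  (ones: 4)
  rows 16-23 [p,q=10]: 11011101  (ones: 6)
  rows 24-31 [p,q=11]: 01010101  (ones: 4)
Disagreements = 6+4+6+4 = 20

20


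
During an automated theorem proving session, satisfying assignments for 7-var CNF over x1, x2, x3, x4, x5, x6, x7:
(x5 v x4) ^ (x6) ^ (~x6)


CNF with 3 clauses over 7 vars (128 assignments).
An assignment satisfies CNF iff every clause has >=1 true literal.
Check each row (bits = x1,x2,x3,x4,x5,x6,x7; clause T/F shown):
  row 0 [0000000]: clauses=FFT -> 0
  row 1 [0000001]: clauses=FFT -> 0
  row 2 [0000010]: clauses=FTF -> 0
  row 3 [0000011]: clauses=FTF -> 0
  row 4 [0000100]: clauses=TFT -> 0
  (every remaining row is evaluated the same way; all 128 results are listed next)
Full result column, 8 rows per line (x1,x2,x3,x4 fixed per line; x5,x6,x7 runs 000..111 left to right):
  rows 0-7 [x1,x2,x3,x4=0000]: 00000000  (ones: 0)
  rows 8-15 [x1,x2,x3,x4=0001]: 00000000  (ones: 0)
  rows 16-23 [x1,x2,x3,x4=0010]: 00000000  (ones: 0)
  rows 24-31 [x1,x2,x3,x4=0011]: 00000000  (ones: 0)
  rows 32-39 [x1,x2,x3,x4=0100]: 00000000  (ones: 0)
  rows 40-47 [x1,x2,x3,x4=0101]: 00000000  (ones: 0)
  rows 48-55 [x1,x2,x3,x4=0110]: 00000000  (ones: 0)
  rows 56-63 [x1,x2,x3,x4=0111]: 00000000  (ones: 0)
  rows 64-71 [x1,x2,x3,x4=1000]: 00000000  (ones: 0)
  rows 72-79 [x1,x2,x3,x4=1001]: 00000000  (ones: 0)
  rows 80-87 [x1,x2,x3,x4=1010]: 00000000  (ones: 0)
  rows 88-95 [x1,x2,x3,x4=1011]: 00000000  (ones: 0)
  rows 96-103 [x1,x2,x3,x4=1100]: 00000000  (ones: 0)
  rows 104-111 [x1,x2,x3,x4=1101]: 00000000  (ones: 0)
  rows 112-119 [x1,x2,x3,x4=1110]: 00000000  (ones: 0)
  rows 120-127 [x1,x2,x3,x4=1111]: 00000000  (ones: 0)
Satisfying assignments = 0+0+0+0+0+0+0+0+0+0+0+0+0+0+0+0 = 0

0


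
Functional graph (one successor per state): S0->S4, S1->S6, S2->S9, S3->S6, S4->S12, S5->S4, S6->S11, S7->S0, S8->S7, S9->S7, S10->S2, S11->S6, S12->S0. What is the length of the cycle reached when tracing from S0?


Trace from S0 until a state repeats:
  S0 -> S4 -> S12 -> S0
S0 first seen at step 0, revisited at step 3.
Cycle length = 3 - 0 = 3

3


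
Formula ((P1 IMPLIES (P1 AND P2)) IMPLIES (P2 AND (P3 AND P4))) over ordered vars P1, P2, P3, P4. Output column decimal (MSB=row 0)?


Formula: ((P1 IMPLIES (P1 AND P2)) IMPLIES (P2 AND (P3 AND P4))) over P1, P2, P3, P4 (16 rows)
Evaluate each row (bits = P1,P2,P3,P4, MSB first):
  row 0 [0000]: ((0 IMPLIES (0 AND 0)) IMPLIES (0 AND (0 AND 0))) -> 0
  row 1 [0001]: ((0 IMPLIES (0 AND 0)) IMPLIES (0 AND (0 AND 1))) -> 0
  row 2 [0010]: ((0 IMPLIES (0 AND 0)) IMPLIES (0 AND (1 AND 0))) -> 0
  row 3 [0011]: ((0 IMPLIES (0 AND 0)) IMPLIES (0 AND (1 AND 1))) -> 0
  row 4 [0100]: ((0 IMPLIES (0 AND 1)) IMPLIES (1 AND (0 AND 0))) -> 0
  row 5 [0101]: ((0 IMPLIES (0 AND 1)) IMPLIES (1 AND (0 AND 1))) -> 0
  row 6 [0110]: ((0 IMPLIES (0 AND 1)) IMPLIES (1 AND (1 AND 0))) -> 0
  row 7 [0111]: ((0 IMPLIES (0 AND 1)) IMPLIES (1 AND (1 AND 1))) -> 1
  row 8 [1000]: ((1 IMPLIES (1 AND 0)) IMPLIES (0 AND (0 AND 0))) -> 1
  row 9 [1001]: ((1 IMPLIES (1 AND 0)) IMPLIES (0 AND (0 AND 1))) -> 1
  row 10 [1010]: ((1 IMPLIES (1 AND 0)) IMPLIES (0 AND (1 AND 0))) -> 1
  row 11 [1011]: ((1 IMPLIES (1 AND 0)) IMPLIES (0 AND (1 AND 1))) -> 1
  row 12 [1100]: ((1 IMPLIES (1 AND 1)) IMPLIES (1 AND (0 AND 0))) -> 0
  row 13 [1101]: ((1 IMPLIES (1 AND 1)) IMPLIES (1 AND (0 AND 1))) -> 0
  row 14 [1110]: ((1 IMPLIES (1 AND 1)) IMPLIES (1 AND (1 AND 0))) -> 0
  row 15 [1111]: ((1 IMPLIES (1 AND 1)) IMPLIES (1 AND (1 AND 1))) -> 1
Full result column, 4 rows per line (P1,P2 fixed per line; P3,P4 runs 00..11 left to right):
  rows 0-3 [P1,P2=00]: 0000  = hex 0
  rows 4-7 [P1,P2=01]: 0001  = hex 1
  rows 8-11 [P1,P2=10]: 1111  = hex F
  rows 12-15 [P1,P2=11]: 0001  = hex 1
Output column (row 0 .. row 15) = 0000000111110001
Output column grouped in 4s = 0000 0001 1111 0001 = 0x01F1
Convert to decimal digit by digit (value = value*16 + digit):
  0 -> 0
  0*16 + 1 = 1
  1*16 + 15 (F) = 31
  31*16 + 1 = 497
Decimal = 497

497
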